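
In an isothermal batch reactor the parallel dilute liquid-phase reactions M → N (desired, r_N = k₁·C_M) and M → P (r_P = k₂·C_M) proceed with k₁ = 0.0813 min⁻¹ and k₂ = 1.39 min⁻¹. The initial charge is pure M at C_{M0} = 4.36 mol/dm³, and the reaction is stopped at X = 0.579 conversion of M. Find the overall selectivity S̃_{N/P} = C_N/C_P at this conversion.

0.0585

C_M = C_{M0}(1−X) = 1.836 mol/dm³.
Both paths are first order in M, so the instantaneous fraction to N is constant: dC_N/d(−C_M) = k₁/(k₁+k₂) = 0.05526.
C_N = 0.05526·(C_{M0}−C_M) = 0.05526×2.524 = 0.139 mol/dm³.
C_P = (C_{M0}−C_M)−C_N = 2.385 mol/dm³; S̃_{N/P} = 0.1395/2.385 = 0.0585.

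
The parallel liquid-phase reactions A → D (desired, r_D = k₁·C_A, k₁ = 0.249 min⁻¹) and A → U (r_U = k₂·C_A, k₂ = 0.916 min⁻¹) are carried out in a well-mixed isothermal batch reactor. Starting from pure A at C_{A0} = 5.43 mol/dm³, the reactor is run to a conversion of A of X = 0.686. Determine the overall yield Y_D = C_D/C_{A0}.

C_A = C_{A0}(1−X) = 1.705 mol/dm³.
Both paths are first order in A, so the instantaneous fraction to D is constant: dC_D/d(−C_A) = k₁/(k₁+k₂) = 0.2137.
C_D = 0.2137·(C_{A0}−C_A) = 0.2137×3.725 = 0.796 mol/dm³.
Y_D = C_D/C_{A0} = 0.7962/5.43 = 0.147.

0.147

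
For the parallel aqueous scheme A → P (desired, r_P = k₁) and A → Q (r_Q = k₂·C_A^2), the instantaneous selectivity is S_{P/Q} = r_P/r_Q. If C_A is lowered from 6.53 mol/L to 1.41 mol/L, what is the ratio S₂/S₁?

S_{P/Q} = (k₁/k₂)·C_A^-2, so S₂/S₁ = (C_{A,2}/C_{A,1})^-2.
= (1.41/6.53)^(-2) = (0.2159)^(-2) = 21.4.

21.4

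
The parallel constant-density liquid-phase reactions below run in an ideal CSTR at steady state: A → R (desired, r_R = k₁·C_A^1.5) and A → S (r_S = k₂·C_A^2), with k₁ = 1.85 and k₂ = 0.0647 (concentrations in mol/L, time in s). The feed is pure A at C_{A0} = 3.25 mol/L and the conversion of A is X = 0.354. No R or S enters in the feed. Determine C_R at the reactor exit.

Exit C_A = C_{A0}(1−X) = 3.25×0.646 = 2.099 mol/L.
A CSTR operates uniformly at the exit composition, giving r_R = 5.628 and r_S = 0.2852 (each k·C_A^n at C_A = 2.099).
Fraction of consumed A going to R: r_R/(r_R+r_S) = 0.9518.
C_R = 0.9518·C_{A0}·X = 0.9518×3.25×0.354 = 1.10 mol/L.

1.10 mol/L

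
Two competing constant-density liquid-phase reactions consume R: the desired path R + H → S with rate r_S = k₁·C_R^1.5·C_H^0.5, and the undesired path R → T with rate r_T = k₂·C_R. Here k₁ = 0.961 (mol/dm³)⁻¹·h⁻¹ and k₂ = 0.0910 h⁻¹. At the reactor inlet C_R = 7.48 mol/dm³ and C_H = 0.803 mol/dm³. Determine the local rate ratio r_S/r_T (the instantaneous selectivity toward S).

S_{S/T} = r_S/r_T = (k₁·C_R^1.5·C_H^0.5)/(k₂·C_R) = (k₁/k₂)·C_R^0.5·C_H^0.5.
= (0.961×7.480^1.5×0.8030^0.5) / (0.0910×7.480) = 17.62/0.6807 = 25.9.

25.9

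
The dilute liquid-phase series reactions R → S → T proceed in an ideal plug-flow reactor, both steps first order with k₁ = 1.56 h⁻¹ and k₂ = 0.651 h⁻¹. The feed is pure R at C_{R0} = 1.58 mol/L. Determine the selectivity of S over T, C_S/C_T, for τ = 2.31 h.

Solving the coupled first-order balances gives C_S(τ) = [k₁/(k₂−k₁)]·C_{R0}·(e^(−k₁τ) − e^(−k₂τ)).
e^(−k₁τ) = e^(−1.56×2.31) = e^(−3.604) = 0.02723; e^(−k₂τ) = e^(−1.504) = 0.2223.
C_S = 1.56×1.58/(0.651−1.56) × (0.02723−0.2223) = (-2.712)×(-0.1951) = 0.5289 mol/L.
C_R = C_{R0}e^(−k₁τ) = 0.04302 mol/L, so C_T = C_{R0}−C_R−C_S = 1.008 mol/L; C_S/C_T = 0.525.

0.525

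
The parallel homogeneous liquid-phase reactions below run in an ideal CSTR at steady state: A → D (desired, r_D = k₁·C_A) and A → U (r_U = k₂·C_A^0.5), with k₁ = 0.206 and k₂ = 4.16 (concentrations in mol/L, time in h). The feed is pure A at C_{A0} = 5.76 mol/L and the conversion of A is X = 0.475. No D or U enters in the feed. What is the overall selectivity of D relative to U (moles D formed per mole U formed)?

Exit C_A = C_{A0}(1−X) = 5.76×0.525 = 3.024 mol/L.
A CSTR operates uniformly at the exit composition, giving r_D = 0.6229 and r_U = 7.234 (each k·C_A^n at C_A = 3.024).
Overall selectivity = C_D/C_U = r_Dτ/(r_Uτ) = r_D/r_U = 0.0861.

0.0861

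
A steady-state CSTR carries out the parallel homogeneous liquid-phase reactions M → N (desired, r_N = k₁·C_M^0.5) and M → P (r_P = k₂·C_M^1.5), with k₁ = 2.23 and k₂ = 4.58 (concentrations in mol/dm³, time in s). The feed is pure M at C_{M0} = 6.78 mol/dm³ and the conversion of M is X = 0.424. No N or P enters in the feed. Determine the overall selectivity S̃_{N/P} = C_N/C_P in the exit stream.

0.125

Exit C_M = C_{M0}(1−X) = 6.78×0.576 = 3.905 mol/dm³.
Rates in a CSTR are evaluated at the outlet concentration: r_N = 2.23×3.905^0.5 = 4.407, r_P = 4.58×3.905^1.5 = 35.35.
Overall selectivity = C_N/C_P = r_Nτ/(r_Pτ) = r_N/r_P = 0.125.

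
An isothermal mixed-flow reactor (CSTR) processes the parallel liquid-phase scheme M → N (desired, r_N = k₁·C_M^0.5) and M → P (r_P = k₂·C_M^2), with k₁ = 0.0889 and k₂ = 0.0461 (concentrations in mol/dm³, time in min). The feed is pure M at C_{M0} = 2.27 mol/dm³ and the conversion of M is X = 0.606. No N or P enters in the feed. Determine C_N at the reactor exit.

Exit C_M = C_{M0}(1−X) = 2.27×0.394 = 0.8944 mol/dm³.
A CSTR operates uniformly at the exit composition, giving r_N = 0.08407 and r_P = 0.03688 (each k·C_M^n at C_M = 0.8944).
Fraction of consumed M going to N: r_N/(r_N+r_P) = 0.6951.
C_N = 0.6951·C_{M0}·X = 0.6951×2.27×0.606 = 0.956 mol/dm³.

0.956 mol/dm³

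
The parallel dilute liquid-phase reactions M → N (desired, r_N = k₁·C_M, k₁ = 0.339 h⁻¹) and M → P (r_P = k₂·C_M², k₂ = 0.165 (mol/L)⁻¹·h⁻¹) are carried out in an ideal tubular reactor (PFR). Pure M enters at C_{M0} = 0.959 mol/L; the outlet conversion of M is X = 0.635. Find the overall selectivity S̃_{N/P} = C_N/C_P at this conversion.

C_M = C_{M0}(1−X) = 0.3500 mol/L.
Along a PFR/batch, dC_N/dC_M = −r_N/(r_N+r_P) = −k₁/(k₁+k₂·C_M).
Integrating from C_{M0} to C_M: C_N = (0.339/0.165)·ln[(0.339+0.165·0.959)/(0.339+0.165·0.350)] = 2.055·ln(0.4972/0.3968) = 0.4638 mol/L.
C_P = (C_{M0}−C_M)−C_N = 0.1452 mol/L; S̃_{N/P} = 0.4638/0.1452 = 3.19.

3.19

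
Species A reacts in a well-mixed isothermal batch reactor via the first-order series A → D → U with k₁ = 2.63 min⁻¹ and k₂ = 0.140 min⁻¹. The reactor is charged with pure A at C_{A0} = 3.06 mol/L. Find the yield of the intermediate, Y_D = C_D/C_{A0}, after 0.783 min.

Solving the coupled first-order balances gives C_D(t) = [k₁/(k₂−k₁)]·C_{A0}·(e^(−k₁t) − e^(−k₂t)).
e^(−k₁t) = e^(−2.63×0.783) = e^(−2.059) = 0.1275; e^(−k₂t) = e^(−0.1096) = 0.8962.
C_D = 2.63×3.06/(0.140−2.63) × (0.1275−0.8962) = (-3.232)×(-0.7686) = 2.484 mol/L.
Y_D = C_D/C_{A0} = 2.484/3.06 = 0.812.

0.812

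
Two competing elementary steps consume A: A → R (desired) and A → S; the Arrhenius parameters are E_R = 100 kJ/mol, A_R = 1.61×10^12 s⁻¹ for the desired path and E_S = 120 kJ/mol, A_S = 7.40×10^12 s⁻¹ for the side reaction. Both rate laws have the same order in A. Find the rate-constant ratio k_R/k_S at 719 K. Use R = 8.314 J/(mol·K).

Since both paths have the same order in A, the concentration cancels and S_{R/S} = k_R/k_S = (A_R/A_S)·exp[(E_S−E_R)/(RT)].
(E_S−E_R)/(RT) = (120−100)×10³/(8.314×719) = 20000/5978 = 3.346.
k_R/k_S = (1.61×10^12/7.40×10^12)·exp(3.346) = 0.2176 × 28.38 = 6.17.

6.17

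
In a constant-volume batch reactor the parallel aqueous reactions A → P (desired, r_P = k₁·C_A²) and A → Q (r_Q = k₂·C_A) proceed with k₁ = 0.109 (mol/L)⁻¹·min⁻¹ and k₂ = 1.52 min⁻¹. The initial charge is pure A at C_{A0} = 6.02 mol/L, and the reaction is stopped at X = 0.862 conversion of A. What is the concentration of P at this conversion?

C_A = C_{A0}(1−X) = 0.8308 mol/L.
Along a PFR/batch, dC_Q/dC_A = −r_Q/(r_P+r_Q) = −k₂/(k₂+k₁·C_A).
Integrating from C_{A0} to C_A: C_Q = (1.52/0.109)·ln[(1.52+0.109·6.02)/(1.52+0.109·0.831)] = 13.94·ln(2.176/1.611) = 4.197 mol/L.
Then C_P = (C_{A0}−C_A) − C_Q = 5.189 − 4.197 = 0.9919 mol/L.

0.992 mol/L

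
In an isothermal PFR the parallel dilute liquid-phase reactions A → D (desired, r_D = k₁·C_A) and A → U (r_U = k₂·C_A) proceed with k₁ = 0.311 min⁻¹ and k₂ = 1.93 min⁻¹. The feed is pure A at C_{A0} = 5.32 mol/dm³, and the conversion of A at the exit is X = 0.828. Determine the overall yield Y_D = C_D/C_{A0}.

0.115

C_A = C_{A0}(1−X) = 0.9150 mol/dm³.
Both paths are first order in A, so the instantaneous fraction to D is constant: dC_D/d(−C_A) = k₁/(k₁+k₂) = 0.1388.
C_D = 0.1388·(C_{A0}−C_A) = 0.1388×4.405 = 0.611 mol/dm³.
Y_D = C_D/C_{A0} = 0.6113/5.32 = 0.115.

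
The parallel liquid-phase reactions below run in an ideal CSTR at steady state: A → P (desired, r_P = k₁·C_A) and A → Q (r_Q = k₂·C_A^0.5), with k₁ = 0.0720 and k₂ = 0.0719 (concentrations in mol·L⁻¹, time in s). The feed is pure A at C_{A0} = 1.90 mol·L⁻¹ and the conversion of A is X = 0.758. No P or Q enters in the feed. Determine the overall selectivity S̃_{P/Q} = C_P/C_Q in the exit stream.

0.679

Exit C_A = C_{A0}(1−X) = 1.90×0.242 = 0.4598 mol·L⁻¹.
Rates in a CSTR are evaluated at the outlet concentration: r_P = 0.0720×0.4598 = 0.03311, r_Q = 0.0719×0.4598^0.5 = 0.04875.
Overall selectivity = C_P/C_Q = r_Pτ/(r_Qτ) = r_P/r_Q = 0.679.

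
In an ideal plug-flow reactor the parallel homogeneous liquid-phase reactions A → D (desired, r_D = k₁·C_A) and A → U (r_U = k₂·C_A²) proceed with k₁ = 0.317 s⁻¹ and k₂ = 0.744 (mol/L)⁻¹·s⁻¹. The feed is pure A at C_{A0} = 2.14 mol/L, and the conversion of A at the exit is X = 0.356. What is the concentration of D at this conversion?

C_A = C_{A0}(1−X) = 1.378 mol/L.
Along a PFR/batch, dC_D/dC_A = −r_D/(r_D+r_U) = −k₁/(k₁+k₂·C_A).
Integrating from C_{A0} to C_A: C_D = (0.317/0.744)·ln[(0.317+0.744·2.14)/(0.317+0.744·1.38)] = 0.4261·ln(1.909/1.342) = 0.1501 mol/L.

0.150 mol/L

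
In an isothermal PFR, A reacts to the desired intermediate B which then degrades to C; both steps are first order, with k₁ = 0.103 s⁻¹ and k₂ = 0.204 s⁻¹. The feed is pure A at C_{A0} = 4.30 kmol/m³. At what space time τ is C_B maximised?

6.77 s

The intermediate peaks when r₁ = r₂, i.e. k₁e^(−k₁τ) = k₂e^(−k₂τ), giving τ_opt = ln(k₂/k₁)/(k₂−k₁).
= ln(0.204/0.103)/(0.204−0.103) = ln(1.981)/0.1010 = 0.6834/0.1010 = 6.77 s.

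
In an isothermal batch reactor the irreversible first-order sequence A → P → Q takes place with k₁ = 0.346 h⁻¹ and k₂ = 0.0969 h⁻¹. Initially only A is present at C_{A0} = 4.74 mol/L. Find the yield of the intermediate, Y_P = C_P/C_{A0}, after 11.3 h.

0.437

The intermediate concentration in a first-order A→B→C sequence is C_P = k₁C_{A0}(e^(−k₁t) − e^(−k₂t))/(k₂−k₁).
e^(−k₁t) = e^(−0.346×11.3) = e^(−3.910) = 0.02004; e^(−k₂t) = e^(−1.095) = 0.3345.
C_P = 0.346×4.74/(0.0969−0.346) × (0.02004−0.3345) = (-6.584)×(-0.3145) = 2.071 mol/L.
Y_P = C_P/C_{A0} = 2.071/4.74 = 0.437.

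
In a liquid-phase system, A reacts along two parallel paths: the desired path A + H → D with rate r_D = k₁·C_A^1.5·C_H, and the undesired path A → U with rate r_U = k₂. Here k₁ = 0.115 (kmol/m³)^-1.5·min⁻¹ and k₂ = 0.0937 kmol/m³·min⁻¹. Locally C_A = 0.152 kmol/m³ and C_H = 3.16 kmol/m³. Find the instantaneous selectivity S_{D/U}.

S_{D/U} = r_D/r_U = (k₁·C_A^1.5·C_H)/(k₂) = (k₁/k₂)·C_A^1.5·C_H.
= (0.115×0.1520^1.5×3.160) / (0.0937) = 0.02154/0.09370 = 0.230.

0.230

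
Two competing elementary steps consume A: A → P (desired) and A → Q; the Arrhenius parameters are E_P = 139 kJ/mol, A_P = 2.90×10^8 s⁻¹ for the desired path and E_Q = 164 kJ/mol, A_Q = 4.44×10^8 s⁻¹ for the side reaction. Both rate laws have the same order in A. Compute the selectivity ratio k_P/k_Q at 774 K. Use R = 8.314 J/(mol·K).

31.8

k_P/k_Q = (A_P/A_Q)·exp[−(E_P−E_Q)/(RT)] = (A_P/A_Q)·exp[(E_Q−E_P)/(RT)].
(E_Q−E_P)/(RT) = (164−139)×10³/(8.314×774) = 25000/6435 = 3.885.
k_P/k_Q = (2.90×10^8/4.44×10^8)·exp(3.885) = 0.6532 × 48.67 = 31.8.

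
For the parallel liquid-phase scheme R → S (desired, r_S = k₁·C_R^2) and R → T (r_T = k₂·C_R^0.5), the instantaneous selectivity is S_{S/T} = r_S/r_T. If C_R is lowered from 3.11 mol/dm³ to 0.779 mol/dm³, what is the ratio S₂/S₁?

S_{S/T} = (k₁/k₂)·C_R^1.5, so S₂/S₁ = (C_{R,2}/C_{R,1})^1.5.
= (0.779/3.11)^1.5 = (0.2505)^1.5 = 0.125.
Selectivity toward S falls as C_R falls — high-concentration operation is favoured.

0.125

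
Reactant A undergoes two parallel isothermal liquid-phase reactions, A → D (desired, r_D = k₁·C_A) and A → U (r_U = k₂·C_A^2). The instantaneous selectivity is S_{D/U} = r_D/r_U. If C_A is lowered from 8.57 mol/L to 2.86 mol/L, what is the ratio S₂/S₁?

3.00

S_{D/U} = (k₁/k₂)·C_A⁻¹, so S₂/S₁ = (C_{A,2}/C_{A,1})⁻¹.
= 8.57/2.86 = 3.00.
Selectivity toward D rises as C_A falls — low-concentration operation is favoured.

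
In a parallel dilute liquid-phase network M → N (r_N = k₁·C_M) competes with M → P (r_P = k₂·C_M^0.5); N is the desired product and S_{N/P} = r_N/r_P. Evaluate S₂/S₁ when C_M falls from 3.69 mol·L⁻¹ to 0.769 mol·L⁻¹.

0.457

S_{N/P} = (k₁/k₂)·C_M^0.5, so S₂/S₁ = (C_{M,2}/C_{M,1})^0.5.
= (0.769/3.69)^0.5 = (0.2084)^0.5 = 0.457.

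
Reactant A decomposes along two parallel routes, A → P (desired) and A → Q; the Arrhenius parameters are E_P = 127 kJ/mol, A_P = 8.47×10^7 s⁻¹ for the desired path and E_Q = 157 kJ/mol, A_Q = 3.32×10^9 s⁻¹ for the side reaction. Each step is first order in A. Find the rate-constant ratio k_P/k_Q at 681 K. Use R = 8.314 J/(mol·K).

5.10

With equal orders, S_{P/Q} = k_P/k_Q = (A_P/A_Q)·exp[(E_Q−E_P)/(RT)].
(E_Q−E_P)/(RT) = (157−127)×10³/(8.314×681) = 30000/5662 = 5.299.
k_P/k_Q = (8.47×10^7/3.32×10^9)·exp(5.299) = 0.02551 × 200.1 = 5.10.
Since E_P < E_Q, lowering the temperature improves selectivity toward P.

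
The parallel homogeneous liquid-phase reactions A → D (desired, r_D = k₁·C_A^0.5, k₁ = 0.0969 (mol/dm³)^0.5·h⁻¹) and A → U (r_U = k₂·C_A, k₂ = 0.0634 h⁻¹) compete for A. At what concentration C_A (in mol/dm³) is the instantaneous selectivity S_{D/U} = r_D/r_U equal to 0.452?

11.4 mol/dm³

S_{D/U} = (k₁/k₂)·C_A^-0.5 ⇒ C_A = (S·k₂/k₁)^(-2).
= (0.452×0.0634/0.0969)^(-2) = (0.2957)^(-2) = 11.4 mol/dm³.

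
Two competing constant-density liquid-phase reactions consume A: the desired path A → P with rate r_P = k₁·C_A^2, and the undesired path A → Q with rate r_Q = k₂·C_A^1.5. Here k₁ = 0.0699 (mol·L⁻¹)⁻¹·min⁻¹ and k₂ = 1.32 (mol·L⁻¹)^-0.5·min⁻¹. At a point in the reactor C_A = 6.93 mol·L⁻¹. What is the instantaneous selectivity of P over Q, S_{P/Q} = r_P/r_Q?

S_{P/Q} = r_P/r_Q = (k₁·C_A^2)/(k₂·C_A^1.5) = (k₁/k₂)·C_A^0.5.
= (0.0699×6.930^2) / (1.32×6.930^1.5) = 3.357/24.08 = 0.139.

0.139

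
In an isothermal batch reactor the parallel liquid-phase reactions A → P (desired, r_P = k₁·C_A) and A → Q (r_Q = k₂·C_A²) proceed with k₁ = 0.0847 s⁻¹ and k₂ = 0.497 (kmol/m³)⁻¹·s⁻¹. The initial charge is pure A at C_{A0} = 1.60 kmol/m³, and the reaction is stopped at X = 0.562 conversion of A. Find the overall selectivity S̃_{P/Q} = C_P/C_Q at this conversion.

0.155

C_A = C_{A0}(1−X) = 0.7008 kmol/m³.
Along a PFR/batch, dC_P/dC_A = −r_P/(r_P+r_Q) = −k₁/(k₁+k₂·C_A).
Integrating from C_{A0} to C_A: C_P = (0.0847/0.497)·ln[(0.0847+0.497·1.60)/(0.0847+0.497·0.701)] = 0.1704·ln(0.8799/0.4330) = 0.1208 kmol/m³.
C_Q = (C_{A0}−C_A)−C_P = 0.7784 kmol/m³; S̃_{P/Q} = 0.1208/0.7784 = 0.155.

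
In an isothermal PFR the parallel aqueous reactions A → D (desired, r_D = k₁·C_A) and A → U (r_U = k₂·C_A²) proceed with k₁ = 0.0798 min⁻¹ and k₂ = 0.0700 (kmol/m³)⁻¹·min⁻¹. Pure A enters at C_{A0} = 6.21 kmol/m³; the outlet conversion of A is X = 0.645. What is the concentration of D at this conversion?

C_A = C_{A0}(1−X) = 2.205 kmol/m³.
Along a PFR/batch, dC_D/dC_A = −r_D/(r_D+r_U) = −k₁/(k₁+k₂·C_A).
Integrating from C_{A0} to C_A: C_D = (0.0798/0.0700)·ln[(0.0798+0.0700·6.21)/(0.0798+0.0700·2.20)] = 1.140·ln(0.5145/0.2341) = 0.8976 kmol/m³.

0.898 kmol/m³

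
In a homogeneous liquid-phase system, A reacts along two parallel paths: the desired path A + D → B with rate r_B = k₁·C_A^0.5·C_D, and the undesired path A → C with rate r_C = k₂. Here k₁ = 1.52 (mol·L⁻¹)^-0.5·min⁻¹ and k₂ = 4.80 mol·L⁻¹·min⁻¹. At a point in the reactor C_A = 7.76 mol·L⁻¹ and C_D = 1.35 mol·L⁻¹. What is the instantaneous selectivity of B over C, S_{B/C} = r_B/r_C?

1.19

S_{B/C} = r_B/r_C = (k₁·C_A^0.5·C_D)/(k₂) = (k₁/k₂)·C_A^0.5·C_D.
= (1.52×7.760^0.5×1.350) / (4.80) = 5.716/4.800 = 1.19.
Since the desired path is higher order in A, keeping C_A high (PFR or concentrated feed) favours B.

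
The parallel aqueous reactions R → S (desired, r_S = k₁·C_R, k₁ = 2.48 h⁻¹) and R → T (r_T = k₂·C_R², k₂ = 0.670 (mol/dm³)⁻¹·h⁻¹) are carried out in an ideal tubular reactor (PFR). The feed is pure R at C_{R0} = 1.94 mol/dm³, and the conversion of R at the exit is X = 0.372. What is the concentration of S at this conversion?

0.507 mol/dm³

C_R = C_{R0}(1−X) = 1.218 mol/dm³.
Along a PFR/batch, dC_S/dC_R = −r_S/(r_S+r_T) = −k₁/(k₁+k₂·C_R).
Integrating from C_{R0} to C_R: C_S = (2.48/0.670)·ln[(2.48+0.670·1.94)/(2.48+0.670·1.22)] = 3.701·ln(3.780/3.296) = 0.5067 mol/dm³.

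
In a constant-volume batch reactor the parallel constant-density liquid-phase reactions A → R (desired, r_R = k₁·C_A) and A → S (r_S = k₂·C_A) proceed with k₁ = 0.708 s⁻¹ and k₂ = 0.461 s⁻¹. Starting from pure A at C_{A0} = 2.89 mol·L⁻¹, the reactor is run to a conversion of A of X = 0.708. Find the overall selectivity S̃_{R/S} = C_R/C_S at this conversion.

C_A = C_{A0}(1−X) = 0.8439 mol·L⁻¹.
Both paths are first order in A, so the instantaneous fraction to R is constant: dC_R/d(−C_A) = k₁/(k₁+k₂) = 0.6056.
C_R = 0.6056·(C_{A0}−C_A) = 0.6056×2.046 = 1.24 mol·L⁻¹.
C_S = (C_{A0}−C_A)−C_R = 0.8069 mol·L⁻¹; S̃_{R/S} = 1.239/0.8069 = 1.54.

1.54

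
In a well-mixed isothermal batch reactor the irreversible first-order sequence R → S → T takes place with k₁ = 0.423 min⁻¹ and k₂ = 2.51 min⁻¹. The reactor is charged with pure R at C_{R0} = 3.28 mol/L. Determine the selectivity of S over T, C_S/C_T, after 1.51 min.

The intermediate concentration in a first-order A→B→C sequence is C_S = k₁C_{R0}(e^(−k₁t) − e^(−k₂t))/(k₂−k₁).
e^(−k₁t) = e^(−0.423×1.51) = e^(−0.6387) = 0.5280; e^(−k₂t) = e^(−3.790) = 0.02259.
C_S = 0.423×3.28/(2.51−0.423) × (0.5280−0.02259) = 0.6648×0.5054 = 0.3360 mol/L.
C_R = C_{R0}e^(−k₁t) = 1.732 mol/L, so C_T = C_{R0}−C_R−C_S = 1.212 mol/L; C_S/C_T = 0.277.

0.277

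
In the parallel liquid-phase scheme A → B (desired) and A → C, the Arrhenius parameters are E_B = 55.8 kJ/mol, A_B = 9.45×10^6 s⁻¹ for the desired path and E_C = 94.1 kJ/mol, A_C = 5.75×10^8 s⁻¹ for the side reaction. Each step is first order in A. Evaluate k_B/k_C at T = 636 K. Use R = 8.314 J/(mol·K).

k_B/k_C = (A_B/A_C)·exp[−(E_B−E_C)/(RT)] = (A_B/A_C)·exp[(E_C−E_B)/(RT)].
(E_C−E_B)/(RT) = (94.1−55.8)×10³/(8.314×636) = 38300/5288 = 7.243.
k_B/k_C = (9.45×10^6/5.75×10^8)·exp(7.243) = 0.01643 × 1399 = 23.0.

23.0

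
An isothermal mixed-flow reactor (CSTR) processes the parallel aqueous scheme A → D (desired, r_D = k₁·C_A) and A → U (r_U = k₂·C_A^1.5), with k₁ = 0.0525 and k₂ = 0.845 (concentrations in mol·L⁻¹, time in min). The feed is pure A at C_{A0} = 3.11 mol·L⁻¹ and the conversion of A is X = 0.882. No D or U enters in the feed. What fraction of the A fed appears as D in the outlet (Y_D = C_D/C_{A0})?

0.0820

Exit C_A = C_{A0}(1−X) = 3.11×0.118 = 0.3670 mol·L⁻¹.
In a CSTR the entire volume is at exit conditions, so r_D = 0.0525×0.3670 = 0.01927 and r_U = 0.845×0.3670^1.5 = 0.1879.
Fraction of consumed A going to D: r_D/(r_D+r_U) = 0.09302.
C_D = 0.09302·C_{A0}·X = 0.09302×3.11×0.882 = 0.255 mol·L⁻¹; Y_D = C_D/C_{A0} = 0.0820.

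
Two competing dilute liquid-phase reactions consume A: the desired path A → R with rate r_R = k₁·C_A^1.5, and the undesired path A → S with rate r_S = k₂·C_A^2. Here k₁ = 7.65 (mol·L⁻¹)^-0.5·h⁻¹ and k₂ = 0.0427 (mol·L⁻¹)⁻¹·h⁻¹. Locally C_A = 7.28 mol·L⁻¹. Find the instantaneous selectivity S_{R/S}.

S_{R/S} = r_R/r_S = (k₁·C_A^1.5)/(k₂·C_A^2) = (k₁/k₂)·C_A^-0.5.
= (7.65×7.280^1.5) / (0.0427×7.280^2) = 150.3/2.263 = 66.4.

66.4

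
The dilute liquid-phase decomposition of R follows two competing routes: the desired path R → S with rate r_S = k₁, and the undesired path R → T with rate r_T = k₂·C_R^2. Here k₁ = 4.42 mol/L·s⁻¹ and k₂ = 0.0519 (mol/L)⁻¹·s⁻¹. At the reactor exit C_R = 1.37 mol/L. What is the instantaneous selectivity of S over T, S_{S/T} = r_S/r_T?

45.4

S_{S/T} = r_S/r_T = (k₁)/(k₂·C_R^2) = (k₁/k₂)·C_R^-2.
= (4.42) / (0.0519×1.370^2) = 4.420/0.09741 = 45.4.
The undesired path is higher order in R, so low C_R (CSTR or dilute feed) favours S.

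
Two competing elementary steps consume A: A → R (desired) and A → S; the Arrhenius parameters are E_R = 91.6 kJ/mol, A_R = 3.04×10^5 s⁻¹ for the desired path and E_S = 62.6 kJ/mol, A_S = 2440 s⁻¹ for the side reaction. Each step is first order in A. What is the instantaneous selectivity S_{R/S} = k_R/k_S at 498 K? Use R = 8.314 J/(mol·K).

0.113

k_R/k_S = (A_R/A_S)·exp[−(E_R−E_S)/(RT)] = (A_R/A_S)·exp[(E_S−E_R)/(RT)].
(E_S−E_R)/(RT) = (62.6−91.6)×10³/(8.314×498) = -29000/4140 = -7.004.
k_R/k_S = (3.04×10^5/2440)·exp(-7.004) = 124.6 × 9.081×10^-4 = 0.113.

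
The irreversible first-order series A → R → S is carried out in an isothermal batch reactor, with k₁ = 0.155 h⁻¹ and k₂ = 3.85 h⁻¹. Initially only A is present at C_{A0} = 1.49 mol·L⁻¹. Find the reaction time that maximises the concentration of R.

0.869 h

For first-order series the maximum of C_R occurs at t_opt = ln(k₂/k₁)/(k₂−k₁).
= ln(3.85/0.155)/(3.85−0.155) = ln(24.84)/3.695 = 3.212/3.695 = 0.869 h.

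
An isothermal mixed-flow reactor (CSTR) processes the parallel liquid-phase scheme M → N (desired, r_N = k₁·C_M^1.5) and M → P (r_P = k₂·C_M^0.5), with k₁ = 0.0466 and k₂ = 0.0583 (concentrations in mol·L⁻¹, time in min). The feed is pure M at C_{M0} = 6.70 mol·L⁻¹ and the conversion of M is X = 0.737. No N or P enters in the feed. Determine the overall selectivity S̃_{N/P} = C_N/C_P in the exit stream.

Exit C_M = C_{M0}(1−X) = 6.70×0.263 = 1.762 mol·L⁻¹.
A CSTR operates uniformly at the exit composition, giving r_N = 0.1090 and r_P = 0.07739 (each k·C_M^n at C_M = 1.762).
Overall selectivity = C_N/C_P = r_Nτ/(r_Pτ) = r_N/r_P = 1.41.

1.41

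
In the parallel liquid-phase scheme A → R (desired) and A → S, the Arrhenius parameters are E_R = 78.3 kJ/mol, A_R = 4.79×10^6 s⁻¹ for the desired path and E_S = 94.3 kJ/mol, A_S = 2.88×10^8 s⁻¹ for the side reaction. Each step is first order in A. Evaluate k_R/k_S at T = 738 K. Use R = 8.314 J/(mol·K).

k_R/k_S = (A_R/A_S)·exp[−(E_R−E_S)/(RT)] = (A_R/A_S)·exp[(E_S−E_R)/(RT)].
(E_S−E_R)/(RT) = (94.3−78.3)×10³/(8.314×738) = 16000/6136 = 2.608.
k_R/k_S = (4.79×10^6/2.88×10^8)·exp(2.608) = 0.01663 × 13.57 = 0.226.
Since E_R < E_S, lowering the temperature improves selectivity toward R.

0.226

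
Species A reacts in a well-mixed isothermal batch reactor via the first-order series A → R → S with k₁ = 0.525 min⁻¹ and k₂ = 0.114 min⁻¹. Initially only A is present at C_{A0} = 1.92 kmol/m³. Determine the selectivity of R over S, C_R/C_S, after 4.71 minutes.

2.31

The intermediate concentration in a first-order A→B→C sequence is C_R = k₁C_{A0}(e^(−k₁t) − e^(−k₂t))/(k₂−k₁).
e^(−k₁t) = e^(−0.525×4.71) = e^(−2.473) = 0.08435; e^(−k₂t) = e^(−0.5369) = 0.5845.
C_R = 0.525×1.92/(0.114−0.525) × (0.08435−0.5845) = (-2.453)×(-0.5002) = 1.227 kmol/m³.
C_A = C_{A0}e^(−k₁t) = 0.1620 kmol/m³, so C_S = C_{A0}−C_A−C_R = 0.5313 kmol/m³; C_R/C_S = 2.31.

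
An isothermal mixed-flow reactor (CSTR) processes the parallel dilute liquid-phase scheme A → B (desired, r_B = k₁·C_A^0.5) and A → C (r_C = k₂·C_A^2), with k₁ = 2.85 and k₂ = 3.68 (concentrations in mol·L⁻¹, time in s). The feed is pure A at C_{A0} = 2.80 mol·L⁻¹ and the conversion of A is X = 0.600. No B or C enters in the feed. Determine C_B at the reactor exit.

0.664 mol·L⁻¹

Exit C_A = C_{A0}(1−X) = 2.80×0.400 = 1.120 mol·L⁻¹.
Rates in a CSTR are evaluated at the outlet concentration: r_B = 2.85×1.120^0.5 = 3.016, r_C = 3.68×1.120^2 = 4.616.
Fraction of consumed A going to B: r_B/(r_B+r_C) = 0.3952.
C_B = 0.3952·C_{A0}·X = 0.3952×2.80×0.600 = 0.664 mol·L⁻¹.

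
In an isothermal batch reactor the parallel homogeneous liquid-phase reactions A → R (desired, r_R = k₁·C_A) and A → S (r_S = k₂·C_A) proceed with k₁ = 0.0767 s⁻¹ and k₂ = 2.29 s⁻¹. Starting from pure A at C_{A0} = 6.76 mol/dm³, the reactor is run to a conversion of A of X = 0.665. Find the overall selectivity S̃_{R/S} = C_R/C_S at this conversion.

C_A = C_{A0}(1−X) = 2.265 mol/dm³.
Both paths are first order in A, so the instantaneous fraction to R is constant: dC_R/d(−C_A) = k₁/(k₁+k₂) = 0.03241.
C_R = 0.03241·(C_{A0}−C_A) = 0.03241×4.495 = 0.146 mol/dm³.
C_S = (C_{A0}−C_A)−C_R = 4.350 mol/dm³; S̃_{R/S} = 0.1457/4.350 = 0.0335.

0.0335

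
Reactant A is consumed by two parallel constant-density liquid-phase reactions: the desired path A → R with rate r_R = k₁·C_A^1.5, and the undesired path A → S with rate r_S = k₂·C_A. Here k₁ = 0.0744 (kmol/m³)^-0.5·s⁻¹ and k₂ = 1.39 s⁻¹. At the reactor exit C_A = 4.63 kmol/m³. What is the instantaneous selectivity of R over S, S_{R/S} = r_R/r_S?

0.115

S_{R/S} = r_R/r_S = (k₁·C_A^1.5)/(k₂·C_A) = (k₁/k₂)·C_A^0.5.
= (0.0744×4.630^1.5) / (1.39×4.630) = 0.7412/6.436 = 0.115.
Since the desired path is higher order in A, keeping C_A high (PFR or concentrated feed) favours R.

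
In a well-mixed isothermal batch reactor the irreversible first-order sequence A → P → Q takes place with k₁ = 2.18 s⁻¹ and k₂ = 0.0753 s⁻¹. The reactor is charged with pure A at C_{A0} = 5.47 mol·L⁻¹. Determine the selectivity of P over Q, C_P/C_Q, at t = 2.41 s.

6.30

For first-order series with pure A initially, C_P(t) = k₁C_{A0}/(k₂−k₁)·(e^(−k₁t) − e^(−k₂t)).
e^(−k₁t) = e^(−2.18×2.41) = e^(−5.254) = 0.005228; e^(−k₂t) = e^(−0.1815) = 0.8340.
C_P = 2.18×5.47/(0.0753−2.18) × (0.005228−0.8340) = (-5.666)×(-0.8288) = 4.696 mol·L⁻¹.
C_A = C_{A0}e^(−k₁t) = 0.02860 mol·L⁻¹, so C_Q = C_{A0}−C_A−C_P = 0.7456 mol·L⁻¹; C_P/C_Q = 6.30.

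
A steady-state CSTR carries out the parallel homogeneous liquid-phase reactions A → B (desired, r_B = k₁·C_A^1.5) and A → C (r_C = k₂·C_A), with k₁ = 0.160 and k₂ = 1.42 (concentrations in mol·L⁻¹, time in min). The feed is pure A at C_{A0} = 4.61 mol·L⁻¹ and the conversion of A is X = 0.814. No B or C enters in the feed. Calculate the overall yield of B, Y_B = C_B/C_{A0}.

0.0769

Exit C_A = C_{A0}(1−X) = 4.61×0.186 = 0.8575 mol·L⁻¹.
In a CSTR the entire volume is at exit conditions, so r_B = 0.160×0.8575^1.5 = 0.1270 and r_C = 1.42×0.8575 = 1.218.
Fraction of consumed A going to B: r_B/(r_B+r_C) = 0.09448.
C_B = 0.09448·C_{A0}·X = 0.09448×4.61×0.814 = 0.355 mol·L⁻¹; Y_B = C_B/C_{A0} = 0.0769.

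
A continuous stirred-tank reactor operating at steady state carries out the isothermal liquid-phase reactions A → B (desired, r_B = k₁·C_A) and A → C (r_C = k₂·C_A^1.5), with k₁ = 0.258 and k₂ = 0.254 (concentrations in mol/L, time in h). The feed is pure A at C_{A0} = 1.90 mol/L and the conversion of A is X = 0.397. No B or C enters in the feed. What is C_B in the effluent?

Exit C_A = C_{A0}(1−X) = 1.90×0.603 = 1.146 mol/L.
A CSTR operates uniformly at the exit composition, giving r_B = 0.2956 and r_C = 0.3115 (each k·C_A^n at C_A = 1.146).
Fraction of consumed A going to B: r_B/(r_B+r_C) = 0.4869.
C_B = 0.4869·C_{A0}·X = 0.4869×1.90×0.397 = 0.367 mol/L.

0.367 mol/L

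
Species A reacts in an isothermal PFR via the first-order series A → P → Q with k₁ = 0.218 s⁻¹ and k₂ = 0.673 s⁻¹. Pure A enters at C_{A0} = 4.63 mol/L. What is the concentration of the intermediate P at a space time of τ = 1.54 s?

For first-order series with pure A initially, C_P(τ) = k₁C_{A0}/(k₂−k₁)·(e^(−k₁τ) − e^(−k₂τ)).
e^(−k₁τ) = e^(−0.218×1.54) = e^(−0.3357) = 0.7148; e^(−k₂τ) = e^(−1.036) = 0.3547.
C_P = 0.218×4.63/(0.673−0.218) × (0.7148−0.3547) = 2.218×0.3601 = 0.7988 mol/L.

0.799 mol/L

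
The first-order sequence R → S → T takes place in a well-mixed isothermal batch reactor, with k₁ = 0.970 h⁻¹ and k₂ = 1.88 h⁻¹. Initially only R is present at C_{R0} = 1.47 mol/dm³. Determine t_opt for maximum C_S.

The intermediate peaks when r₁ = r₂, i.e. k₁e^(−k₁t) = k₂e^(−k₂t), giving t_opt = ln(k₂/k₁)/(k₂−k₁).
= ln(1.88/0.970)/(1.88−0.970) = ln(1.938)/0.9100 = 0.6617/0.9100 = 0.727 h.

0.727 h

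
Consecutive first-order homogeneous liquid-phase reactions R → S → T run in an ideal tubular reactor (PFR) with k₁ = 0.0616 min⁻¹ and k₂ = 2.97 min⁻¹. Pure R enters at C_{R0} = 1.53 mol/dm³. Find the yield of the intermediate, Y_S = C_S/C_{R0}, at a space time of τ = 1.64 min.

For first-order series with pure R initially, C_S(τ) = k₁C_{R0}/(k₂−k₁)·(e^(−k₁τ) − e^(−k₂τ)).
e^(−k₁τ) = e^(−0.0616×1.64) = e^(−0.1010) = 0.9039; e^(−k₂τ) = e^(−4.871) = 0.007667.
C_S = 0.0616×1.53/(2.97−0.0616) × (0.9039−0.007667) = 0.03241×0.8962 = 0.02904 mol/dm³.
Y_S = C_S/C_{R0} = 0.02904/1.53 = 0.0190.

0.0190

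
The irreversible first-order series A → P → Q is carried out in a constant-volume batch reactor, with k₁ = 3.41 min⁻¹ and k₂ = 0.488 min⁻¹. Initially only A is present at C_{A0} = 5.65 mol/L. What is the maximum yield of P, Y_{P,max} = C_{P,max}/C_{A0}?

Evaluating C_P at t_opt = ln(k₂/k₁)/(k₂−k₁) gives C_{P,max}/C_{A0} = (k₁/k₂)^[k₂/(k₂−k₁)].
= (3.41/0.488)^(0.488/(0.488−3.41)) = (6.988)^(-0.1670) = 0.7228.

0.723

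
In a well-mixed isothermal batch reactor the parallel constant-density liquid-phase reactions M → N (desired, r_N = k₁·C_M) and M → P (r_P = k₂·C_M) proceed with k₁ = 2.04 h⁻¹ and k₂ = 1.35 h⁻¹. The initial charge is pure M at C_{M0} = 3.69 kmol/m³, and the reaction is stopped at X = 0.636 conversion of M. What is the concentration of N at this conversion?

C_M = C_{M0}(1−X) = 1.343 kmol/m³.
Both paths are first order in M, so the instantaneous fraction to N is constant: dC_N/d(−C_M) = k₁/(k₁+k₂) = 0.6018.
C_N = 0.6018·(C_{M0}−C_M) = 0.6018×2.347 = 1.41 kmol/m³.

1.41 kmol/m³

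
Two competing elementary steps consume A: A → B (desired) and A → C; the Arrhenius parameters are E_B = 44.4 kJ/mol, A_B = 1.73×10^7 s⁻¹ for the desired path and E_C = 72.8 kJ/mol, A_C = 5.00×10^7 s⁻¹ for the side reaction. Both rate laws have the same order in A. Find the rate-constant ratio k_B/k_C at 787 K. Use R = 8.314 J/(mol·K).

26.6

Since both paths have the same order in A, the concentration cancels and S_{B/C} = k_B/k_C = (A_B/A_C)·exp[(E_C−E_B)/(RT)].
(E_C−E_B)/(RT) = (72.8−44.4)×10³/(8.314×787) = 28400/6543 = 4.340.
k_B/k_C = (1.73×10^7/5.00×10^7)·exp(4.340) = 0.3460 × 76.74 = 26.6.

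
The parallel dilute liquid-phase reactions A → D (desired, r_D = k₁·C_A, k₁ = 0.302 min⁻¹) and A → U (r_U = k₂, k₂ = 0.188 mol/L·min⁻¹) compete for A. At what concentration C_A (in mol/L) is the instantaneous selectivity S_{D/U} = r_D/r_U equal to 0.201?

S_{D/U} = (k₁/k₂)·C_A ⇒ C_A = S·k₂/k₁.
= 0.201×0.188/0.302 = 0.125 mol/L.

0.125 mol/L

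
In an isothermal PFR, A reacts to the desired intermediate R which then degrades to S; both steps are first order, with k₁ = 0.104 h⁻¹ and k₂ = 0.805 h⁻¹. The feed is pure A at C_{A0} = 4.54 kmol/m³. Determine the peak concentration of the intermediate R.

For a first-order series the maximum intermediate yield is C_{R,max}/C_{A0} = (k₁/k₂)^[k₂/(k₂−k₁)].
= (0.104/0.805)^(0.805/(0.805−0.104)) = (0.1292)^(1.148) = 0.09536.
C_{R,max} = 0.09536×4.54 = 0.433 kmol/m³.

0.433 kmol/m³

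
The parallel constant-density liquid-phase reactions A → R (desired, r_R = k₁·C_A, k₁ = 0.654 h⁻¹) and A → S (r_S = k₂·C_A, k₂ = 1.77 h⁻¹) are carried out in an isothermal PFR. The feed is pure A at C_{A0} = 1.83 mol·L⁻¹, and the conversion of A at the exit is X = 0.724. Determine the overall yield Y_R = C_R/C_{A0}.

0.195

C_A = C_{A0}(1−X) = 0.5051 mol·L⁻¹.
Both paths are first order in A, so the instantaneous fraction to R is constant: dC_R/d(−C_A) = k₁/(k₁+k₂) = 0.2698.
C_R = 0.2698·(C_{A0}−C_A) = 0.2698×1.325 = 0.357 mol·L⁻¹.
Y_R = C_R/C_{A0} = 0.3575/1.83 = 0.195.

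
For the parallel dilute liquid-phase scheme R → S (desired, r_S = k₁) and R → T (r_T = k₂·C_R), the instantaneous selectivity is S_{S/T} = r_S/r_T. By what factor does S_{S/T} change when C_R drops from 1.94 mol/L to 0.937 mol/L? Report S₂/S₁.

S_{S/T} = (k₁/k₂)·C_R⁻¹, so S₂/S₁ = (C_{R,2}/C_{R,1})⁻¹.
= 1.94/0.937 = 2.07.
Selectivity toward S rises as C_R falls — low-concentration operation is favoured.

2.07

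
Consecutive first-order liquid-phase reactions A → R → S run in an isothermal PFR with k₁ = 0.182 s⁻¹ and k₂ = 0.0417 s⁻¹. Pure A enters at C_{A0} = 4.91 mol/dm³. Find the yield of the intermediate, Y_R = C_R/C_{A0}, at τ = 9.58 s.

0.643

Solving the coupled first-order balances gives C_R(τ) = [k₁/(k₂−k₁)]·C_{A0}·(e^(−k₁τ) − e^(−k₂τ)).
e^(−k₁τ) = e^(−0.182×9.58) = e^(−1.744) = 0.1749; e^(−k₂τ) = e^(−0.3995) = 0.6707.
C_R = 0.182×4.91/(0.0417−0.182) × (0.1749−0.6707) = (-6.369)×(-0.4958) = 3.158 mol/dm³.
Y_R = C_R/C_{A0} = 3.158/4.91 = 0.643.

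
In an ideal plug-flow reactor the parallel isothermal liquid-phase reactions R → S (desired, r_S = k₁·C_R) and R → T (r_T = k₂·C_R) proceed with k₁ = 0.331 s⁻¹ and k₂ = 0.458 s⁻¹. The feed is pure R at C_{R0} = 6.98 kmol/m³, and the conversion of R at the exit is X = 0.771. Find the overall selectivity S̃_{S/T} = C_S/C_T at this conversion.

0.723

C_R = C_{R0}(1−X) = 1.598 kmol/m³.
Both paths are first order in R, so the instantaneous fraction to S is constant: dC_S/d(−C_R) = k₁/(k₁+k₂) = 0.4195.
C_S = 0.4195·(C_{R0}−C_R) = 0.4195×5.382 = 2.26 kmol/m³.
C_T = (C_{R0}−C_R)−C_S = 3.124 kmol/m³; S̃_{S/T} = 2.258/3.124 = 0.723.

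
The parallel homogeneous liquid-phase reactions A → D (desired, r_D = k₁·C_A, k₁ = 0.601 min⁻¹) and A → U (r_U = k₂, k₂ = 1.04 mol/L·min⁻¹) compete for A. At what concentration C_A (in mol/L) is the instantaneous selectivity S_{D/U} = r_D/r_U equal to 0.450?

0.779 mol/L

S_{D/U} = (k₁/k₂)·C_A ⇒ C_A = S·k₂/k₁.
= 0.450×1.04/0.601 = 0.779 mol/L.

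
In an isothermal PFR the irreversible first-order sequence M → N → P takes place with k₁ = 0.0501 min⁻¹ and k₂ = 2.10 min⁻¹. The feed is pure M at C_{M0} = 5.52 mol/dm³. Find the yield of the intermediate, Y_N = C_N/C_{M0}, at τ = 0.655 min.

0.0175

For first-order series with pure M initially, C_N(τ) = k₁C_{M0}/(k₂−k₁)·(e^(−k₁τ) − e^(−k₂τ)).
e^(−k₁τ) = e^(−0.0501×0.655) = e^(−0.03282) = 0.9677; e^(−k₂τ) = e^(−1.376) = 0.2527.
C_N = 0.0501×5.52/(2.10−0.0501) × (0.9677−0.2527) = 0.1349×0.7150 = 0.09646 mol/dm³.
Y_N = C_N/C_{M0} = 0.09646/5.52 = 0.0175.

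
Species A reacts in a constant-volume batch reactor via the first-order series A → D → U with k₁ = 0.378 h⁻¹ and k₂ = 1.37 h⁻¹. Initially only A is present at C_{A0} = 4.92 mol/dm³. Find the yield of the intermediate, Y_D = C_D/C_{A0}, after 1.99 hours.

0.155

Solving the coupled first-order balances gives C_D(t) = [k₁/(k₂−k₁)]·C_{A0}·(e^(−k₁t) − e^(−k₂t)).
e^(−k₁t) = e^(−0.378×1.99) = e^(−0.7522) = 0.4713; e^(−k₂t) = e^(−2.726) = 0.06546.
C_D = 0.378×4.92/(1.37−0.378) × (0.4713−0.06546) = 1.875×0.4059 = 0.7609 mol/dm³.
Y_D = C_D/C_{A0} = 0.7609/4.92 = 0.155.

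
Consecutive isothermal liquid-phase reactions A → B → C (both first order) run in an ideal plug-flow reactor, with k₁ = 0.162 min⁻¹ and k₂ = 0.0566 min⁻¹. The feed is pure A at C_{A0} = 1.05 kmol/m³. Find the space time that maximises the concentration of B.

9.98 min

The intermediate peaks when r₁ = r₂, i.e. k₁e^(−k₁τ) = k₂e^(−k₂τ), giving τ_opt = ln(k₂/k₁)/(k₂−k₁).
= ln(0.0566/0.162)/(0.0566−0.162) = ln(0.3494)/-0.1054 = -1.052/-0.1054 = 9.98 min.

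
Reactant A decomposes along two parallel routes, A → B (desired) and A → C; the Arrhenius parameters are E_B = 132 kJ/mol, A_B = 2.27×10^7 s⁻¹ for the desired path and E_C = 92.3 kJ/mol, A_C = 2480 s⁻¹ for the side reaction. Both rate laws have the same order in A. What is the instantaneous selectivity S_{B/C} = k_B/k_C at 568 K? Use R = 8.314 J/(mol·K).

With equal orders, S_{B/C} = k_B/k_C = (A_B/A_C)·exp[(E_C−E_B)/(RT)].
(E_C−E_B)/(RT) = (92.3−132)×10³/(8.314×568) = -39700/4722 = -8.407.
k_B/k_C = (2.27×10^7/2480)·exp(-8.407) = 9153 × 2.233×10^-4 = 2.04.

2.04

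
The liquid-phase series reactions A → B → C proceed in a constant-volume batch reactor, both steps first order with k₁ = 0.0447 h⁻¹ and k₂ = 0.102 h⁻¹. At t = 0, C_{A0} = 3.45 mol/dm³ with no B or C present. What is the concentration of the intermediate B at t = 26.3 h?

The intermediate concentration in a first-order A→B→C sequence is C_B = k₁C_{A0}(e^(−k₁t) − e^(−k₂t))/(k₂−k₁).
e^(−k₁t) = e^(−0.0447×26.3) = e^(−1.176) = 0.3086; e^(−k₂t) = e^(−2.683) = 0.06839.
C_B = 0.0447×3.45/(0.102−0.0447) × (0.3086−0.06839) = 2.691×0.2402 = 0.6466 mol/dm³.

0.647 mol/dm³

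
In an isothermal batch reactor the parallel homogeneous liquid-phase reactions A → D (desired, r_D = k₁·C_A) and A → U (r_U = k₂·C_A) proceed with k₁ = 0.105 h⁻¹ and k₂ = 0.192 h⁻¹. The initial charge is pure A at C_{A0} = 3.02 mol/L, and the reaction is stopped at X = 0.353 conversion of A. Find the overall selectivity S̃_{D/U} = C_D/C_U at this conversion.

0.547

C_A = C_{A0}(1−X) = 1.954 mol/L.
Both paths are first order in A, so the instantaneous fraction to D is constant: dC_D/d(−C_A) = k₁/(k₁+k₂) = 0.3535.
C_D = 0.3535·(C_{A0}−C_A) = 0.3535×1.066 = 0.377 mol/L.
C_U = (C_{A0}−C_A)−C_D = 0.6892 mol/L; S̃_{D/U} = 0.3769/0.6892 = 0.547.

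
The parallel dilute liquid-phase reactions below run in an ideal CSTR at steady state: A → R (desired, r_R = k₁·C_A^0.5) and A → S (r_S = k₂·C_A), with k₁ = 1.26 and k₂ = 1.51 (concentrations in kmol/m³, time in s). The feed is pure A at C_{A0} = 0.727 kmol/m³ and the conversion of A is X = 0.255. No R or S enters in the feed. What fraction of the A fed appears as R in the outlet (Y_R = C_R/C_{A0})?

Exit C_A = C_{A0}(1−X) = 0.727×0.745 = 0.5416 kmol/m³.
A CSTR operates uniformly at the exit composition, giving r_R = 0.9273 and r_S = 0.8178 (each k·C_A^n at C_A = 0.5416).
Fraction of consumed A going to R: r_R/(r_R+r_S) = 0.5314.
C_R = 0.5314·C_{A0}·X = 0.5314×0.727×0.255 = 0.0985 kmol/m³; Y_R = C_R/C_{A0} = 0.135.

0.135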